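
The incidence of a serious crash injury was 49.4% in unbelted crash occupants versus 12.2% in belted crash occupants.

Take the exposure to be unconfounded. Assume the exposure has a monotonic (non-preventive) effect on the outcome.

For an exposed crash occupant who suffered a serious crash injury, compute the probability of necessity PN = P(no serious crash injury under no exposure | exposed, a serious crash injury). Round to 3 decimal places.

PN ≈ 0.753

p₁ = 0.494, p₀ = 0.122.
Under exogeneity and monotonicity, PN = (p₁ − p₀) / p₁.
PN = (0.494 − 0.122) / 0.494 = 0.372 / 0.494 ≈ 0.7530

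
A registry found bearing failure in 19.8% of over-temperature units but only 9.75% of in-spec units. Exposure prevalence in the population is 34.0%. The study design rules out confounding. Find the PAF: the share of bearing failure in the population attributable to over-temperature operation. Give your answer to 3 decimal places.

p₁ = 0.198, p₀ = 0.0975.
Overall risk P(Y=1) = π·p₁ + (1−π)·p₀ = 0.34×0.198 + 0.66×0.0975 = 0.13167.
Under exogeneity, PAF = [P(Y=1) − p₀] / P(Y=1).
PAF = (0.13167 − 0.0975) / 0.13167 ≈ 0.2595

PAF ≈ 0.260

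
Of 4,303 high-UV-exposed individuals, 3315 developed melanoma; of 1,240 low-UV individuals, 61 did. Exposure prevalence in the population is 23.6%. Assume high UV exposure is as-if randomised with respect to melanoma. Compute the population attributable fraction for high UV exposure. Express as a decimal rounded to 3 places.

PAF ≈ 0.776

p₁ = P(outcome | exposed) = 3315/4303 = 0.77039
p₀ = P(outcome | unexposed) = 61/1240 = 0.049194
Overall risk P(Y=1) = π·p₁ + (1−π)·p₀ = 0.236×0.77039 + 0.764×0.049194 = 0.2194.
Under exogeneity, PAF = [P(Y=1) − p₀] / P(Y=1).
PAF = (0.2194 − 0.049194) / 0.2194 ≈ 0.7758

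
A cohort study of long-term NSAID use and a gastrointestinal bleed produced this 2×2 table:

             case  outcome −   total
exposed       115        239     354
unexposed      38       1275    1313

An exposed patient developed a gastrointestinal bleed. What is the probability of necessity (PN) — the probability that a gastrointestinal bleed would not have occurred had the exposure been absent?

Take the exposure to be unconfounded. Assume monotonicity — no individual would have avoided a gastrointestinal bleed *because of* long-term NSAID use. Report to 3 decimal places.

p₁ = P(outcome | exposed) = 115/354 = 0.32486
p₀ = P(outcome | unexposed) = 38/1313 = 0.028941
Under exogeneity and monotonicity, PN = (p₁ − p₀)/p₁.
PN = (0.32486 − 0.028941) / 0.32486 ≈ 0.9109

PN ≈ 0.911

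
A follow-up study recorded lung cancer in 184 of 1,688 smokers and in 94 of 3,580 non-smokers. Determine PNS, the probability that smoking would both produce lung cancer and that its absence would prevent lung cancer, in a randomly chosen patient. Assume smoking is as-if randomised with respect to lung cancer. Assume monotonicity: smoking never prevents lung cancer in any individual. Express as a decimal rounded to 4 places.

p₁ = P(outcome | exposed) = 184/1688 = 0.109
p₀ = P(outcome | unexposed) = 94/3580 = 0.026257
Under exogeneity and monotonicity, PNS = p₁ − p₀.
PNS = 0.109 − 0.026257 = 0.082748

PNS ≈ 0.0827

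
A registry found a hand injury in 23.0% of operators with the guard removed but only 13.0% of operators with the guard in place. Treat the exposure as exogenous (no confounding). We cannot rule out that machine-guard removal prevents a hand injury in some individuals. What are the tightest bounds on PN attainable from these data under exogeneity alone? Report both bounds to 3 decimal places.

0.435 ≤ PN ≤ 1.000

p₁ = 0.23, p₀ = 0.13.
Under exogeneity alone the bounds on PN are max{0,(p₁−p₀)/p₁} ≤ PN ≤ min{1,(1−p₀)/p₁}.
  lower = (p₁ − p₀)/p₁ = 0.1 / 0.23 ≈ 0.4348
  upper = min{1, (1 − p₀)/p₁} = 0.87 / 0.23 ≈ 3.7826 → capped at 1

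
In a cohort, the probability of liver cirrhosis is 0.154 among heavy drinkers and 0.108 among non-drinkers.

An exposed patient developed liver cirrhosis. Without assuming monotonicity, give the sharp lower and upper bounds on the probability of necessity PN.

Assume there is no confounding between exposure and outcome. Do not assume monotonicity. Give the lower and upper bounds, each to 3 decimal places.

Let p₁ = 0.154, p₀ = 0.108.
Under exogeneity alone the bounds on PN are max{0,(p₁−p₀)/p₁} ≤ PN ≤ min{1,(1−p₀)/p₁}.
  lower = (p₁ − p₀)/p₁ = 0.046 / 0.154 ≈ 0.2987
  upper = min{1, (1 − p₀)/p₁} = 0.892 / 0.154 ≈ 5.7922 → capped at 1

0.299 ≤ PN ≤ 1.000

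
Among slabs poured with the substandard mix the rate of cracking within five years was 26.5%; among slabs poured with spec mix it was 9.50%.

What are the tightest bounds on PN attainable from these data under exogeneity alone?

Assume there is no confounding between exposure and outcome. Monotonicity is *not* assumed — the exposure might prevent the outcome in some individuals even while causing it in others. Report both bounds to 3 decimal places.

p₁ = 0.265, p₀ = 0.095.
Under exogeneity alone the bounds on PN are max{0,(p₁−p₀)/p₁} ≤ PN ≤ min{1,(1−p₀)/p₁}.
  lower = (p₁ − p₀)/p₁ = 0.17 / 0.265 ≈ 0.6415
  upper = min{1, (1 − p₀)/p₁} = 0.905 / 0.265 ≈ 3.4151 → capped at 1

0.642 ≤ PN ≤ 1.000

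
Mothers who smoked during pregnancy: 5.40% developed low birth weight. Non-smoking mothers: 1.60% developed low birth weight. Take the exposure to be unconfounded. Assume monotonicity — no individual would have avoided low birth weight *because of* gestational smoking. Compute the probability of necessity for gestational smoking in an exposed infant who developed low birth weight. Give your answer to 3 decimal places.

p₁ = 0.054, p₀ = 0.016.
Under exogeneity and monotonicity, PN = (p₁ − p₀) / p₁.
PN = (0.054 − 0.016) / 0.054 = 0.038 / 0.054 ≈ 0.7037

PN ≈ 0.704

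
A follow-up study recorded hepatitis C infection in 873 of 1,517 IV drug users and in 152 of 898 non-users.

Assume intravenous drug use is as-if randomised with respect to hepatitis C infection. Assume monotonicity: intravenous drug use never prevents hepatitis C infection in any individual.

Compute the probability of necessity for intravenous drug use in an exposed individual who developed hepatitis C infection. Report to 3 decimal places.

PN ≈ 0.706

p₁ = P(outcome | exposed) = 873/1517 = 0.57548
p₀ = P(outcome | unexposed) = 152/898 = 0.16927
Under exogeneity and monotonicity, PN = (p₁ − p₀) / p₁.
PN = (0.57548 − 0.16927) / 0.57548 = 0.40621 / 0.57548 ≈ 0.7059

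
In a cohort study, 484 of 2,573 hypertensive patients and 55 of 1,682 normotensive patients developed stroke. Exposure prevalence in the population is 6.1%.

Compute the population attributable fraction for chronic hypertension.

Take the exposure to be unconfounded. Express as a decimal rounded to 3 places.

p₁ = P(outcome | exposed) = 484/2573 = 0.18811
p₀ = P(outcome | unexposed) = 55/1682 = 0.032699
Overall risk P(Y=1) = π·p₁ + (1−π)·p₀ = 0.061×0.18811 + 0.939×0.032699 = 0.042179.
Under exogeneity, PAF = [P(Y=1) − p₀] / P(Y=1).
PAF = (0.042179 − 0.032699) / 0.042179 ≈ 0.2248

PAF ≈ 0.225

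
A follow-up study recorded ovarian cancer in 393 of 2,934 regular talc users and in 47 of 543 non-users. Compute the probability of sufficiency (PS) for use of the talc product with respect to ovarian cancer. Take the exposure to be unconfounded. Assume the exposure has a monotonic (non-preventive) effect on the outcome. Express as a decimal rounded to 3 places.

p₁ = P(outcome | exposed) = 393/2934 = 0.13395
p₀ = P(outcome | unexposed) = 47/543 = 0.086556
Under exogeneity and monotonicity, PS = (p₁ − p₀) / (1 − p₀).
PS = (0.13395 − 0.086556) / (1 − 0.086556) = 0.047391 / 0.91344 ≈ 0.0519

PS ≈ 0.052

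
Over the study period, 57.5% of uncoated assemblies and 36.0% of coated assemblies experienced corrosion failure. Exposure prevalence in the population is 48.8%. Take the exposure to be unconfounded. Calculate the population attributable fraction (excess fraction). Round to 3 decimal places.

p₁ = 0.575, p₀ = 0.36.
Overall risk P(Y=1) = π·p₁ + (1−π)·p₀ = 0.488×0.575 + 0.512×0.36 = 0.46492.
Under exogeneity, PAF = [P(Y=1) − p₀] / P(Y=1).
PAF = (0.46492 − 0.36) / 0.46492 ≈ 0.2257

PAF ≈ 0.226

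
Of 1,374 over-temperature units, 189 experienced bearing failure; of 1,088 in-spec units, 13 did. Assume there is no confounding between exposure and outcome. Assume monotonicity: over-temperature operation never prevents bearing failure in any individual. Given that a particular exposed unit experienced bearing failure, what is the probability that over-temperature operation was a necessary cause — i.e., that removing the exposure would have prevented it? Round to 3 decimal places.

p₁ = P(outcome | exposed) = 189/1374 = 0.13755
p₀ = P(outcome | unexposed) = 13/1088 = 0.011949
Under exogeneity and monotonicity, PN = (p₁ − p₀) / p₁.
PN = (0.13755 − 0.011949) / 0.13755 = 0.12561 / 0.13755 ≈ 0.9131

PN ≈ 0.913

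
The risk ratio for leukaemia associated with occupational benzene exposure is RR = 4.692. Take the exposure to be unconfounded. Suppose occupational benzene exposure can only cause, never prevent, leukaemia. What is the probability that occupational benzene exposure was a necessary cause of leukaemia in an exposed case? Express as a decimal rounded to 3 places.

PN ≈ 0.787

Under exogeneity and monotonicity, PN = (RR − 1) / RR = 1 − 1/RR.
PN = (4.692 − 1) / 4.692 = 3.692 / 4.692 ≈ 0.7869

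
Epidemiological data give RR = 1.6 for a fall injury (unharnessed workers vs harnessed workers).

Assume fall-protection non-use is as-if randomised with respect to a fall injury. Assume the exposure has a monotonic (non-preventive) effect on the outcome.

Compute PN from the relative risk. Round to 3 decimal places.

PN ≈ 0.375

Under exogeneity and monotonicity, PN = (RR − 1) / RR = 1 − 1/RR.
PN = (1.6 − 1) / 1.6 = 0.6 / 1.6 ≈ 0.3750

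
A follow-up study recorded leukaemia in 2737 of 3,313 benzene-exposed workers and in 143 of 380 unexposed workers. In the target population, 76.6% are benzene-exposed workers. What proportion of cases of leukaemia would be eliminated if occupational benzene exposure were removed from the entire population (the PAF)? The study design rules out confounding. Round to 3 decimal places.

p₁ = P(outcome | exposed) = 2737/3313 = 0.82614
p₀ = P(outcome | unexposed) = 143/380 = 0.37632
Overall risk P(Y=1) = π·p₁ + (1−π)·p₀ = 0.766×0.82614 + 0.234×0.37632 = 0.72088.
Under exogeneity, PAF = [P(Y=1) − p₀] / P(Y=1).
PAF = (0.72088 − 0.37632) / 0.72088 ≈ 0.4780

PAF ≈ 0.478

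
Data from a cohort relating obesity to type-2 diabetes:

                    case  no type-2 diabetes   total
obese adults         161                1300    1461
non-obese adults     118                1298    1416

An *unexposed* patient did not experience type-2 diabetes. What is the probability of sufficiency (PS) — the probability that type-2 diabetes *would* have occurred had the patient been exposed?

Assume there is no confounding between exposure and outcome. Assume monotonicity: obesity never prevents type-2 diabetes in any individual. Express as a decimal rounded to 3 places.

p₁ = P(outcome | exposed) = 161/1461 = 0.1102
p₀ = P(outcome | unexposed) = 118/1416 = 0.083333
Under exogeneity and monotonicity, PS = (p₁ − p₀)/(1 − p₀).
PS = (0.1102 − 0.083333) / 0.91667 ≈ 0.0293

PS ≈ 0.029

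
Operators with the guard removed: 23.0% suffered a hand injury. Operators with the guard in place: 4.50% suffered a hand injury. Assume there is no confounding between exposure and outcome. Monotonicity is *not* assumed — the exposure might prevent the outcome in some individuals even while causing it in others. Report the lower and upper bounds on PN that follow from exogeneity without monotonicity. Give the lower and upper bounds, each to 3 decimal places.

p₁ = 0.23, p₀ = 0.045.
Under exogeneity alone the bounds on PN are max{0,(p₁−p₀)/p₁} ≤ PN ≤ min{1,(1−p₀)/p₁}.
  lower = (p₁ − p₀)/p₁ = 0.185 / 0.23 ≈ 0.8043
  upper = min{1, (1 − p₀)/p₁} = 0.955 / 0.23 ≈ 4.1522 → capped at 1

0.804 ≤ PN ≤ 1.000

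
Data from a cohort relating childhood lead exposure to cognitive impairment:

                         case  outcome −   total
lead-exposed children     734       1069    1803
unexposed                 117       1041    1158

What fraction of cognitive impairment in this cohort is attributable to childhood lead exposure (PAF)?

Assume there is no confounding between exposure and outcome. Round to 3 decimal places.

PAF ≈ 0.648

p₁ = P(outcome | exposed) = 734/1803 = 0.4071
p₀ = P(outcome | unexposed) = 117/1158 = 0.10104
Exposure prevalence π = 1803/2961 = 0.60892; overall risk P(Y=1) = 0.2874.
Under exogeneity, PAF = [P(Y=1) − p₀]/P(Y=1).
PAF = (0.2874 − 0.10104) / 0.2874 ≈ 0.6485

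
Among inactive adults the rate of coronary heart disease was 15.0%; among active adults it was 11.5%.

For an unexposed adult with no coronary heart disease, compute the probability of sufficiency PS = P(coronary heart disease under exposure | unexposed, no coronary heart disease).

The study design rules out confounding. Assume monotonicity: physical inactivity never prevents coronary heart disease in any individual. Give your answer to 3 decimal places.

p₁ = 0.15, p₀ = 0.115.
Under exogeneity and monotonicity, PS = (p₁ − p₀) / (1 − p₀).
PS = (0.15 − 0.115) / (1 − 0.115) = 0.035 / 0.885 ≈ 0.0395

PS ≈ 0.040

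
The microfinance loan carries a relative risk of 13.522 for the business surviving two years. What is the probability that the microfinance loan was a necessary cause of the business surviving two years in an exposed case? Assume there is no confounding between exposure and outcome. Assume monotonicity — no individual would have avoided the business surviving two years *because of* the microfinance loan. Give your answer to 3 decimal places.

Under exogeneity and monotonicity, PN = (RR − 1) / RR = 1 − 1/RR.
PN = (13.522 − 1) / 13.522 = 12.52 / 13.522 ≈ 0.9260

PN ≈ 0.926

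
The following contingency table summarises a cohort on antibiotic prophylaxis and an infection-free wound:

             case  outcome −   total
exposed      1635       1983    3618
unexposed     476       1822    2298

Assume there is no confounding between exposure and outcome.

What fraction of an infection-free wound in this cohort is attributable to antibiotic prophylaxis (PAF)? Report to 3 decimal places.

p₁ = P(outcome | exposed) = 1635/3618 = 0.45191
p₀ = P(outcome | unexposed) = 476/2298 = 0.20714
Exposure prevalence π = 3618/5916 = 0.61156; overall risk P(Y=1) = 0.35683.
Under exogeneity, PAF = [P(Y=1) − p₀]/P(Y=1).
PAF = (0.35683 − 0.20714) / 0.35683 ≈ 0.4195

PAF ≈ 0.420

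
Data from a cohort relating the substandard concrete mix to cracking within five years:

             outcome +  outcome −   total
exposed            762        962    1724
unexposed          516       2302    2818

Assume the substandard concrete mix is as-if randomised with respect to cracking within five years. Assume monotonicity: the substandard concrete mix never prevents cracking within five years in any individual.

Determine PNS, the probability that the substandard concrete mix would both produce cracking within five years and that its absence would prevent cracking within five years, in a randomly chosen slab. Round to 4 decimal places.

PNS ≈ 0.2589

p₁ = P(outcome | exposed) = 762/1724 = 0.442
p₀ = P(outcome | unexposed) = 516/2818 = 0.18311
Under exogeneity and monotonicity, PNS = p₁ − p₀.
PNS = 0.442 − 0.18311 = 0.25889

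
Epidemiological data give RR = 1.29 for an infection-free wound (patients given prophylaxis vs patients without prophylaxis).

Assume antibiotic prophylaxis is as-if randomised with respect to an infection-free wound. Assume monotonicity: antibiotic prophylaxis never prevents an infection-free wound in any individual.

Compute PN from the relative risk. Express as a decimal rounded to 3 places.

PN ≈ 0.225

Under exogeneity and monotonicity, PN = (RR − 1) / RR = 1 − 1/RR.
PN = (1.29 − 1) / 1.29 = 0.29 / 1.29 ≈ 0.2248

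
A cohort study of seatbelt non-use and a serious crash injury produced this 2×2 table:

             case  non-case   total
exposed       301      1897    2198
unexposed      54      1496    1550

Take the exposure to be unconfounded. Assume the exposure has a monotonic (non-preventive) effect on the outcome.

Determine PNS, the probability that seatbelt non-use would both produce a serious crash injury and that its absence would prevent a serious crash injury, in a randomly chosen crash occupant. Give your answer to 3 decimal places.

p₁ = P(outcome | exposed) = 301/2198 = 0.13694
p₀ = P(outcome | unexposed) = 54/1550 = 0.034839
Under exogeneity and monotonicity, PNS = p₁ − p₀.
PNS = 0.13694 − 0.034839 = 0.1021

PNS ≈ 0.102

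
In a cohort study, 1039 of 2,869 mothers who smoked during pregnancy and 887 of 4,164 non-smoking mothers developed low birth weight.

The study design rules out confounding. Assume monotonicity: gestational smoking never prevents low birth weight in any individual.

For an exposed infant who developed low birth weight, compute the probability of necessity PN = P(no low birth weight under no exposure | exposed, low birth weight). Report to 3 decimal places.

p₁ = P(outcome | exposed) = 1039/2869 = 0.36215
p₀ = P(outcome | unexposed) = 887/4164 = 0.21302
Under exogeneity and monotonicity, PN = (p₁ − p₀) / p₁.
PN = (0.36215 − 0.21302) / 0.36215 = 0.14913 / 0.36215 ≈ 0.4118

PN ≈ 0.412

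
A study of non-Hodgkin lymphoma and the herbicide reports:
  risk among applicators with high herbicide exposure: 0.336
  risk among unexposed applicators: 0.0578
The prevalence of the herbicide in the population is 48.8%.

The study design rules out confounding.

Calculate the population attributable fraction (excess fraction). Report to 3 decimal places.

Let p₁ = 0.336, p₀ = 0.0578.
Overall risk P(Y=1) = π·p₁ + (1−π)·p₀ = 0.488×0.336 + 0.512×0.0578 = 0.19356.
Under exogeneity, PAF = [P(Y=1) − p₀] / P(Y=1).
PAF = (0.19356 − 0.0578) / 0.19356 ≈ 0.7014

PAF ≈ 0.701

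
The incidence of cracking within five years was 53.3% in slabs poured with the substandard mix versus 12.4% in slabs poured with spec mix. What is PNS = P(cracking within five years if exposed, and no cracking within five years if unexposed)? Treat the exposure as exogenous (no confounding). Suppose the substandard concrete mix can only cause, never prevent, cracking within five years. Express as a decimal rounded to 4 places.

p₁ = 0.533, p₀ = 0.124.
Under exogeneity and monotonicity, PNS = p₁ − p₀.
PNS = 0.533 − 0.124 = 0.409

PNS ≈ 0.4090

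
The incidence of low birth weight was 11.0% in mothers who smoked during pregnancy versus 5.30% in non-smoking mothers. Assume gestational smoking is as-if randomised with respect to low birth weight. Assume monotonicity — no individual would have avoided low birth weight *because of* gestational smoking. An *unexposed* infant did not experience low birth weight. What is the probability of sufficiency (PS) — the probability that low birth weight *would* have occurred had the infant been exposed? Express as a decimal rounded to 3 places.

p₁ = 0.11, p₀ = 0.053.
Under exogeneity and monotonicity, PS = (p₁ − p₀) / (1 − p₀).
PS = (0.11 − 0.053) / (1 − 0.053) = 0.057 / 0.947 ≈ 0.0602

PS ≈ 0.060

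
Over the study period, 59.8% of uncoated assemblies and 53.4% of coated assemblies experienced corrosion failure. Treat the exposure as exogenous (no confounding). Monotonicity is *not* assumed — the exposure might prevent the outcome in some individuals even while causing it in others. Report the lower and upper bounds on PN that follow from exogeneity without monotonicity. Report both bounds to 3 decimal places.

p₁ = 0.598, p₀ = 0.534.
Under exogeneity alone the bounds on PN are max{0,(p₁−p₀)/p₁} ≤ PN ≤ min{1,(1−p₀)/p₁}.
  lower = (p₁ − p₀)/p₁ = 0.064 / 0.598 ≈ 0.1070
  upper = min{1, (1 − p₀)/p₁} = 0.466 / 0.598 ≈ 0.7793

0.107 ≤ PN ≤ 0.779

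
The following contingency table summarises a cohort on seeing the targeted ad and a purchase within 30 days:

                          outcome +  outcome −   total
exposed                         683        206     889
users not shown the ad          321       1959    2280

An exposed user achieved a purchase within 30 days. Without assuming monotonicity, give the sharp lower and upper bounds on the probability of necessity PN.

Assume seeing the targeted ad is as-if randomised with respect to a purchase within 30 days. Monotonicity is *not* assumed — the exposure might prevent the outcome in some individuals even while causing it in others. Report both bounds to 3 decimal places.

p₁ = P(outcome | exposed) = 683/889 = 0.76828
p₀ = P(outcome | unexposed) = 321/2280 = 0.14079
Under exogeneity alone the bounds on PN are max{0,(p₁−p₀)/p₁} ≤ PN ≤ min{1,(1−p₀)/p₁}.
  lower = (p₁ − p₀)/p₁ = 0.62749 / 0.76828 ≈ 0.8167
  upper = min{1, (1 − p₀)/p₁} = 0.85921 / 0.76828 ≈ 1.1184 → capped at 1

0.817 ≤ PN ≤ 1.000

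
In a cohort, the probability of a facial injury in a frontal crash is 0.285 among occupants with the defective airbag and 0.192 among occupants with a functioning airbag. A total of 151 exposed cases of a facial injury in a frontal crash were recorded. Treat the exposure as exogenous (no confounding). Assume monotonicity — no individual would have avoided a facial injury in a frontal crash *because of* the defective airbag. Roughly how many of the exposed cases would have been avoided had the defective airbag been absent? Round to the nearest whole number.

Let p₁ = 0.285, p₀ = 0.192.
PN = (p₁ − p₀)/p₁ = (0.285 − 0.192) / 0.285 ≈ 0.32632.
Attributable cases ≈ PN × (exposed cases) = 0.32632 × 151 ≈ 49.27.

about 49 cases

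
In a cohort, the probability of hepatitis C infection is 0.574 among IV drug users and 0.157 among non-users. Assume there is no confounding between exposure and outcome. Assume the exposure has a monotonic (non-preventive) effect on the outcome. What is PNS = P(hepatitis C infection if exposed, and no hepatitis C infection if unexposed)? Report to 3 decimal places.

PNS ≈ 0.417

Let p₁ = 0.574, p₀ = 0.157.
Under exogeneity and monotonicity, PNS = p₁ − p₀.
PNS = 0.574 − 0.157 = 0.417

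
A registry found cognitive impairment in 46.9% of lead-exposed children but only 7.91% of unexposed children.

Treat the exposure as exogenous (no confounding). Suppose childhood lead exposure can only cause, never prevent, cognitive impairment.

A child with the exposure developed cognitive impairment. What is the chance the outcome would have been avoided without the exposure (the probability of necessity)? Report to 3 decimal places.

PN ≈ 0.831

p₁ = 0.469, p₀ = 0.0791.
Under exogeneity and monotonicity, PN = (p₁ − p₀) / p₁.
PN = (0.469 − 0.0791) / 0.469 = 0.3899 / 0.469 ≈ 0.8313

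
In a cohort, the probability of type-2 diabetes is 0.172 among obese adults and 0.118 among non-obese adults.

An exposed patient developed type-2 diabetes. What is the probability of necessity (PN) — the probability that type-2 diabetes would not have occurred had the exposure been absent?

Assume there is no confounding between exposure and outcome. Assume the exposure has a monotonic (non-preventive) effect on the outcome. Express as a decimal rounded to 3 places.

Let p₁ = 0.172, p₀ = 0.118.
Under exogeneity and monotonicity, PN = (p₁ − p₀) / p₁.
PN = (0.172 − 0.118) / 0.172 = 0.054 / 0.172 ≈ 0.3140

PN ≈ 0.314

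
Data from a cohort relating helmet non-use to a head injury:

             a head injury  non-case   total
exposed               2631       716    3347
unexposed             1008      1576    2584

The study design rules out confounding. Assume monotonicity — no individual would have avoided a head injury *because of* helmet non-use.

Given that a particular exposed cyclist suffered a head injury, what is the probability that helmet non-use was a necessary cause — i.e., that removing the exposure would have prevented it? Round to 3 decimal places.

PN ≈ 0.504

p₁ = P(outcome | exposed) = 2631/3347 = 0.78608
p₀ = P(outcome | unexposed) = 1008/2584 = 0.39009
Under exogeneity and monotonicity, PN = (p₁ − p₀)/p₁.
PN = (0.78608 − 0.39009) / 0.78608 ≈ 0.5037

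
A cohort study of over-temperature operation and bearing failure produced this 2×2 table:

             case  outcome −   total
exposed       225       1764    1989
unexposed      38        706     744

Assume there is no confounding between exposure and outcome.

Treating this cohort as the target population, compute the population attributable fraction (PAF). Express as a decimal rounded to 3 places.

PAF ≈ 0.469

p₁ = P(outcome | exposed) = 225/1989 = 0.11312
p₀ = P(outcome | unexposed) = 38/744 = 0.051075
Exposure prevalence π = 1989/2733 = 0.72777; overall risk P(Y=1) = 0.096231.
Under exogeneity, PAF = [P(Y=1) − p₀]/P(Y=1).
PAF = (0.096231 − 0.051075) / 0.096231 ≈ 0.4692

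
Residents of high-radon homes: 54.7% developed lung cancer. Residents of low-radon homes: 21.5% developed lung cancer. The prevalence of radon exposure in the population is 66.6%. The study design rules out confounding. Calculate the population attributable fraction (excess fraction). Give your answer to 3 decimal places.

p₁ = 0.547, p₀ = 0.215.
Overall risk P(Y=1) = π·p₁ + (1−π)·p₀ = 0.666×0.547 + 0.334×0.215 = 0.43611.
Under exogeneity, PAF = [P(Y=1) − p₀] / P(Y=1).
PAF = (0.43611 − 0.215) / 0.43611 ≈ 0.5070

PAF ≈ 0.507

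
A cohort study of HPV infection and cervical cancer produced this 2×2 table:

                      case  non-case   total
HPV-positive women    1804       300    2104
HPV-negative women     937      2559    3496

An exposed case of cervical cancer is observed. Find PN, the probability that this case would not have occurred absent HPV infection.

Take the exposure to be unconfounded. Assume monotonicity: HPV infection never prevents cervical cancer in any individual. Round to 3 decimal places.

PN ≈ 0.687

p₁ = P(outcome | exposed) = 1804/2104 = 0.85741
p₀ = P(outcome | unexposed) = 937/3496 = 0.26802
Under exogeneity and monotonicity, PN = (p₁ − p₀)/p₁.
PN = (0.85741 − 0.26802) / 0.85741 ≈ 0.6874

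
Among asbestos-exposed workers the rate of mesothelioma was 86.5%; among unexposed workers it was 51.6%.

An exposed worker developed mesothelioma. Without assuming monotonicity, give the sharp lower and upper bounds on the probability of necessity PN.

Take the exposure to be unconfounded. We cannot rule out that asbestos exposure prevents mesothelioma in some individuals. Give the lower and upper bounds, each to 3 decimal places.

0.403 ≤ PN ≤ 0.560

p₁ = 0.865, p₀ = 0.516.
Under exogeneity alone the bounds on PN are max{0,(p₁−p₀)/p₁} ≤ PN ≤ min{1,(1−p₀)/p₁}.
  lower = (p₁ − p₀)/p₁ = 0.349 / 0.865 ≈ 0.4035
  upper = min{1, (1 − p₀)/p₁} = 0.484 / 0.865 ≈ 0.5595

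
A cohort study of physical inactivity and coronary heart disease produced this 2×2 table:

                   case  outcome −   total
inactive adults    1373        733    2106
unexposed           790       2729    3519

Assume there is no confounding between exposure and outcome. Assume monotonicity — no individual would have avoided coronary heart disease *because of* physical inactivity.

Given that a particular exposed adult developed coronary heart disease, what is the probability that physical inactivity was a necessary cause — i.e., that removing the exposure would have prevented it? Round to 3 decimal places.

PN ≈ 0.656

p₁ = P(outcome | exposed) = 1373/2106 = 0.65195
p₀ = P(outcome | unexposed) = 790/3519 = 0.2245
Under exogeneity and monotonicity, PN = (p₁ − p₀)/p₁.
PN = (0.65195 − 0.2245) / 0.65195 ≈ 0.6557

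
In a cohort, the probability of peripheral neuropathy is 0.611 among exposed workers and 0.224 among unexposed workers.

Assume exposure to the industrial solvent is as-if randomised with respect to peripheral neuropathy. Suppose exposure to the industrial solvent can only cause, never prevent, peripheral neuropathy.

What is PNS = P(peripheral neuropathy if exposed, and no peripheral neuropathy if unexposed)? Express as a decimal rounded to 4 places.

PNS ≈ 0.3870

Let p₁ = 0.611, p₀ = 0.224.
Under exogeneity and monotonicity, PNS = p₁ − p₀.
PNS = 0.611 − 0.224 = 0.387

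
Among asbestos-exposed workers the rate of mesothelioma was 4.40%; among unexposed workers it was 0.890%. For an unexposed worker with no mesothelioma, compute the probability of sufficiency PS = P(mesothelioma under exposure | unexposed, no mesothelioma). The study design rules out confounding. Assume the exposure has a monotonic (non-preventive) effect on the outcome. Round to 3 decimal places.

p₁ = 0.044, p₀ = 0.0089.
Under exogeneity and monotonicity, PS = (p₁ − p₀) / (1 − p₀).
PS = (0.044 − 0.0089) / (1 − 0.0089) = 0.0351 / 0.9911 ≈ 0.0354

PS ≈ 0.035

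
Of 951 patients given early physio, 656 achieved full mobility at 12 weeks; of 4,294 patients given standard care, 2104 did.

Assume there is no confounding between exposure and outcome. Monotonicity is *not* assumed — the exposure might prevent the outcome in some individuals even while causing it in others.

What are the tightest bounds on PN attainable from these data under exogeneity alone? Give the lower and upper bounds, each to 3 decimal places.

0.290 ≤ PN ≤ 0.739

p₁ = P(outcome | exposed) = 656/951 = 0.6898
p₀ = P(outcome | unexposed) = 2104/4294 = 0.48999
Under exogeneity alone the bounds on PN are max{0,(p₁−p₀)/p₁} ≤ PN ≤ min{1,(1−p₀)/p₁}.
  lower = (p₁ − p₀)/p₁ = 0.19981 / 0.6898 ≈ 0.2897
  upper = min{1, (1 − p₀)/p₁} = 0.51001 / 0.6898 ≈ 0.7394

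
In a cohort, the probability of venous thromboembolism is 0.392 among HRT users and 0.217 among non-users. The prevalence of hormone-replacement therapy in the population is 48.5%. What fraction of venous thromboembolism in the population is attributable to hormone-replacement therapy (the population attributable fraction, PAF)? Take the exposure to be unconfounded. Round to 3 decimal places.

Let p₁ = 0.392, p₀ = 0.217.
Overall risk P(Y=1) = π·p₁ + (1−π)·p₀ = 0.485×0.392 + 0.515×0.217 = 0.30188.
Under exogeneity, PAF = [P(Y=1) − p₀] / P(Y=1).
PAF = (0.30188 − 0.217) / 0.30188 ≈ 0.2812

PAF ≈ 0.281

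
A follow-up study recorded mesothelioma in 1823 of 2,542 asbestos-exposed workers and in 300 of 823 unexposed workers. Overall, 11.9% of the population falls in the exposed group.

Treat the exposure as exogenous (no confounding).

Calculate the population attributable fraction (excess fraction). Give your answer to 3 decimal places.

p₁ = P(outcome | exposed) = 1823/2542 = 0.71715
p₀ = P(outcome | unexposed) = 300/823 = 0.36452
Overall risk P(Y=1) = π·p₁ + (1−π)·p₀ = 0.119×0.71715 + 0.881×0.36452 = 0.40648.
Under exogeneity, PAF = [P(Y=1) − p₀] / P(Y=1).
PAF = (0.40648 − 0.36452) / 0.40648 ≈ 0.1032

PAF ≈ 0.103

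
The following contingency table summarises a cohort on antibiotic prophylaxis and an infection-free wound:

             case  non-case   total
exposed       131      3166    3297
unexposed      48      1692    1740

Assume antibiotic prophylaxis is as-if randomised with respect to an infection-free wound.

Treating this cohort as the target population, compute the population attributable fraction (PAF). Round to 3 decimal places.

PAF ≈ 0.224

p₁ = P(outcome | exposed) = 131/3297 = 0.039733
p₀ = P(outcome | unexposed) = 48/1740 = 0.027586
Exposure prevalence π = 3297/5037 = 0.65456; overall risk P(Y=1) = 0.035537.
Under exogeneity, PAF = [P(Y=1) − p₀]/P(Y=1).
PAF = (0.035537 − 0.027586) / 0.035537 ≈ 0.2237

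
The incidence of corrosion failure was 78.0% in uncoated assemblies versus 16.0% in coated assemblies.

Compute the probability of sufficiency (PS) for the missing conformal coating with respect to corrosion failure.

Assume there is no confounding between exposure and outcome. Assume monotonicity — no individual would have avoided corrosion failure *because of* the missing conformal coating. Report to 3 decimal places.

p₁ = 0.78, p₀ = 0.16.
Under exogeneity and monotonicity, PS = (p₁ − p₀) / (1 − p₀).
PS = (0.78 − 0.16) / (1 − 0.16) = 0.62 / 0.84 ≈ 0.7381

PS ≈ 0.738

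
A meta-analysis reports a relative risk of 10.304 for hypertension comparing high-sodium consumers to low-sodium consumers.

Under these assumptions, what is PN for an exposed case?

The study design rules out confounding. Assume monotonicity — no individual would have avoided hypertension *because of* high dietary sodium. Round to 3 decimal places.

Under exogeneity and monotonicity, PN = (RR − 1) / RR = 1 − 1/RR.
PN = (10.304 − 1) / 10.304 = 9.304 / 10.304 ≈ 0.9030

PN ≈ 0.903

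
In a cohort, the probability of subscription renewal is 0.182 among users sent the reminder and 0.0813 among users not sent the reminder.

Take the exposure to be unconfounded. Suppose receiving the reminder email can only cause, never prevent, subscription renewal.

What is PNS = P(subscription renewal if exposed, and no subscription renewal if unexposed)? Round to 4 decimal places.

Let p₁ = 0.182, p₀ = 0.0813.
Under exogeneity and monotonicity, PNS = p₁ − p₀.
PNS = 0.182 − 0.0813 = 0.1007

PNS ≈ 0.1007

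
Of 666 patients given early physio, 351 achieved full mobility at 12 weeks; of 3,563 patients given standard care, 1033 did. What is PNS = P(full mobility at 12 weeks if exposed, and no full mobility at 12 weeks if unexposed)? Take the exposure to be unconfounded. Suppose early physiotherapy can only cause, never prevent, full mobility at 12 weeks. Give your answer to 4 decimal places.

p₁ = P(outcome | exposed) = 351/666 = 0.52703
p₀ = P(outcome | unexposed) = 1033/3563 = 0.28992
Under exogeneity and monotonicity, PNS = p₁ − p₀.
PNS = 0.52703 − 0.28992 = 0.2371

PNS ≈ 0.2371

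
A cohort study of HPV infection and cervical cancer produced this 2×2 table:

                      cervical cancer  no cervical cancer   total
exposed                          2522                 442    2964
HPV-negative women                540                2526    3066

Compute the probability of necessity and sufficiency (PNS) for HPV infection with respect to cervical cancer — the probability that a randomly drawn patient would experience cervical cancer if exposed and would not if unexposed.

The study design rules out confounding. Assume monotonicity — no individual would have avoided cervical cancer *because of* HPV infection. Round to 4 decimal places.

PNS ≈ 0.6748

p₁ = P(outcome | exposed) = 2522/2964 = 0.85088
p₀ = P(outcome | unexposed) = 540/3066 = 0.17613
Under exogeneity and monotonicity, PNS = p₁ − p₀.
PNS = 0.85088 − 0.17613 = 0.67475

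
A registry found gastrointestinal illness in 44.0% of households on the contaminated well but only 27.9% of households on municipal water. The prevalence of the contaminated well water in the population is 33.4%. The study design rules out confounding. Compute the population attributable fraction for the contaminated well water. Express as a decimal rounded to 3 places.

PAF ≈ 0.162

p₁ = 0.44, p₀ = 0.279.
Overall risk P(Y=1) = π·p₁ + (1−π)·p₀ = 0.334×0.44 + 0.666×0.279 = 0.33277.
Under exogeneity, PAF = [P(Y=1) − p₀] / P(Y=1).
PAF = (0.33277 − 0.279) / 0.33277 ≈ 0.1616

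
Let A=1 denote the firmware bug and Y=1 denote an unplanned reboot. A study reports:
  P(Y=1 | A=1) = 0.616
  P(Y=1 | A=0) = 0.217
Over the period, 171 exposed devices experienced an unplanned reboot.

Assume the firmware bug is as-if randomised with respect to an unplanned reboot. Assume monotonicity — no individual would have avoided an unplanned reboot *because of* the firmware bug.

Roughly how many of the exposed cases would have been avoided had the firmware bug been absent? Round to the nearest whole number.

Let p₁ = 0.616, p₀ = 0.217.
PN = (p₁ − p₀)/p₁ = (0.616 − 0.217) / 0.616 ≈ 0.64773.
Attributable cases ≈ PN × (exposed cases) = 0.64773 × 171 ≈ 110.76.

about 111 cases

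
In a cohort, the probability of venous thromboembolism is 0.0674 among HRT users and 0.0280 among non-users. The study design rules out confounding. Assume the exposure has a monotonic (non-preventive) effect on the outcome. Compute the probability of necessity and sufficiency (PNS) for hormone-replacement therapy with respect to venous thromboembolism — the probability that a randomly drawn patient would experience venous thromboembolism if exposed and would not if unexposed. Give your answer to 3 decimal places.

Let p₁ = 0.0674, p₀ = 0.028.
Under exogeneity and monotonicity, PNS = p₁ − p₀.
PNS = 0.0674 − 0.028 = 0.0394

PNS ≈ 0.039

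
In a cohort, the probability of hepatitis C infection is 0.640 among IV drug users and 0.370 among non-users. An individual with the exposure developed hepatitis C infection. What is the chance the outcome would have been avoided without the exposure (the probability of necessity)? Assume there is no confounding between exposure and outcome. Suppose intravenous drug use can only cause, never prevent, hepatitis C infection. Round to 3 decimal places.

PN ≈ 0.422

Let p₁ = 0.64, p₀ = 0.37.
Under exogeneity and monotonicity, PN = (p₁ − p₀) / p₁.
PN = (0.64 − 0.37) / 0.64 = 0.27 / 0.64 ≈ 0.4219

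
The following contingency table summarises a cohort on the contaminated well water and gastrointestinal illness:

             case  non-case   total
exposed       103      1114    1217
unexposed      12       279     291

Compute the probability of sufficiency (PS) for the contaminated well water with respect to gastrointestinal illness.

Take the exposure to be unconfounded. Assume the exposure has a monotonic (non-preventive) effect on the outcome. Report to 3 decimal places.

p₁ = P(outcome | exposed) = 103/1217 = 0.084634
p₀ = P(outcome | unexposed) = 12/291 = 0.041237
Under exogeneity and monotonicity, PS = (p₁ − p₀)/(1 − p₀).
PS = (0.084634 − 0.041237) / 0.95876 ≈ 0.0453

PS ≈ 0.045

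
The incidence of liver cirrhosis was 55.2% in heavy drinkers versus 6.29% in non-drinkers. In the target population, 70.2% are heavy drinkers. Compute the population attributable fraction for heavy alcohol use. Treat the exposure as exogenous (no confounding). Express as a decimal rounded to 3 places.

p₁ = 0.552, p₀ = 0.0629.
Overall risk P(Y=1) = π·p₁ + (1−π)·p₀ = 0.702×0.552 + 0.298×0.0629 = 0.40625.
Under exogeneity, PAF = [P(Y=1) − p₀] / P(Y=1).
PAF = (0.40625 − 0.0629) / 0.40625 ≈ 0.8452

PAF ≈ 0.845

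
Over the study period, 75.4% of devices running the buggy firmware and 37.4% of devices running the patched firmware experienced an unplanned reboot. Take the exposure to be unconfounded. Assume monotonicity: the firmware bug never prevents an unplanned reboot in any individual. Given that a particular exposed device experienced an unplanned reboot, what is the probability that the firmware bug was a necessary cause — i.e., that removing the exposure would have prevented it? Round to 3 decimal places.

PN ≈ 0.504

p₁ = 0.754, p₀ = 0.374.
Under exogeneity and monotonicity, PN = (p₁ − p₀) / p₁.
PN = (0.754 − 0.374) / 0.754 = 0.38 / 0.754 ≈ 0.5040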